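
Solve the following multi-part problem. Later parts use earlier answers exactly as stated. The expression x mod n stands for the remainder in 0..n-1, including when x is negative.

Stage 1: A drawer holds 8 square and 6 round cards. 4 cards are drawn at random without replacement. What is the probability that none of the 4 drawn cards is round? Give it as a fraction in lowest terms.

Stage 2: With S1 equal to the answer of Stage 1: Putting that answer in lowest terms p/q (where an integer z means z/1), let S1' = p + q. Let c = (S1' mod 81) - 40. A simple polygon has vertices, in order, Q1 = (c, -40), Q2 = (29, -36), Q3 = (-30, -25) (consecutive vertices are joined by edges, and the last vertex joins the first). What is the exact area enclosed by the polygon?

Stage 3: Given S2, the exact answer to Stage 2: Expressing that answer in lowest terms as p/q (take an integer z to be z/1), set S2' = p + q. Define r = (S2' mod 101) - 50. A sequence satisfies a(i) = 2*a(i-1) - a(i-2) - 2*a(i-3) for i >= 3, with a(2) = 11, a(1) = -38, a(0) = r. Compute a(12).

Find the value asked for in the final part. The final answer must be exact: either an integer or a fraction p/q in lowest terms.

Stage 1: total draws C(14,4) = 1001; favorable C(8,4) = 70; P = 10/143; answer 10/143
Stage 2: S1 = 10/143; threaded value p + q = 153; c = 32; cross terms: (32*-36 - 29*-40)=8, (29*-25 - -30*-36)=-1805, (-30*-40 - 32*-25)=2000; twice the area = |203| = 203; area = 203/2; answer 203/2
Stage 3: S2 = 203/2; threaded value p + q = 205; r = -47; a(3) = 2*(11) - 1*(-38) - 2*(-47) = 154; iterating: a(3)=154, a(4)=373, a(5)=570, a(6)=459, a(7)=-398, a(8)=-2395, a(9)=-5310, a(10)=-7429, a(11)=-4758, a(12)=8533; answer 8533

8533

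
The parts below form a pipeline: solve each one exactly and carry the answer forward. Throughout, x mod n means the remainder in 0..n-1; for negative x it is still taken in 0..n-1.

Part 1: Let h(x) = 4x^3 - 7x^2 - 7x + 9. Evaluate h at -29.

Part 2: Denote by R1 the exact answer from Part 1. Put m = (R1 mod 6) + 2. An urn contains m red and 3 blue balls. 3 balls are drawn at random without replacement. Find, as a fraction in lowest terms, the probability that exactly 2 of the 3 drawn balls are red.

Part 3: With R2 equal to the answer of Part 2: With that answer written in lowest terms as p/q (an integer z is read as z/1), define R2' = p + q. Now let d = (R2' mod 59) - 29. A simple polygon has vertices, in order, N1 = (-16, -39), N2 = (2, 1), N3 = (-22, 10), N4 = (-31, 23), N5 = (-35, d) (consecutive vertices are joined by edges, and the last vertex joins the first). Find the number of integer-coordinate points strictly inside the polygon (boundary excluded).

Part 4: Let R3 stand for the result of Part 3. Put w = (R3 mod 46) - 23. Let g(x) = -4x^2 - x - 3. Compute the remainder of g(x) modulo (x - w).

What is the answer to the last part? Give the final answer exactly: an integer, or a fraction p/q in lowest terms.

-1466

Part 1: 4*(-29)^3 - 7*(-29)^2 - 7*(-29)^1 + 9 = (-97556) + (-5887) + (203) + (9) = -103231; answer -103231
Part 2: R1 = -103231; m = 7; total draws C(10,3) = 120; favorable C(7,2)*C(3,1) = 63; P = 21/40; answer 21/40
Part 3: R2 = 21/40; threaded value p + q = 61; d = -27; cross terms: (-16*1 - 2*-39)=62, (2*10 - -22*1)=42, (-22*23 - -31*10)=-196, (-31*-27 - -35*23)=1642, (-35*-39 - -16*-27)=933; twice the area = |2483| = 2483; area = 2483/2; boundary points = 2 + 3 + 1 + 2 + 1 = 9; strictly interior points = area - boundary/2 + 1 = 1238; answer 1238
Part 4: R3 = 1238; w = 19; remainder = value at the root: -4*(19)^2 - 1*(19)^1 - 3 = (-1444) + (-19) + (-3) = -1466; answer -1466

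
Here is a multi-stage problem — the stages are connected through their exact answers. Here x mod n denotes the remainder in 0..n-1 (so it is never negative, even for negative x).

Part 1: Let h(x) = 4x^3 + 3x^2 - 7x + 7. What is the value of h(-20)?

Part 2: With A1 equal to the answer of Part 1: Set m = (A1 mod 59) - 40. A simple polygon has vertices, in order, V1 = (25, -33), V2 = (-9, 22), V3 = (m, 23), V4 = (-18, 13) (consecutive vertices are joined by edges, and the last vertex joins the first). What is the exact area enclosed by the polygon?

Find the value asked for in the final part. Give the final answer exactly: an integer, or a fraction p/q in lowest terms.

Part 1: 4*(-20)^3 + 3*(-20)^2 - 7*(-20)^1 + 7 = (-32000) + (1200) + (140) + (7) = -30653; answer -30653
Part 2: A1 = -30653; m = -13; cross terms: (25*22 - -9*-33)=253, (-9*23 - -13*22)=79, (-13*13 - -18*23)=245, (-18*-33 - 25*13)=269; twice the area = |846| = 846; area = 423; answer 423

423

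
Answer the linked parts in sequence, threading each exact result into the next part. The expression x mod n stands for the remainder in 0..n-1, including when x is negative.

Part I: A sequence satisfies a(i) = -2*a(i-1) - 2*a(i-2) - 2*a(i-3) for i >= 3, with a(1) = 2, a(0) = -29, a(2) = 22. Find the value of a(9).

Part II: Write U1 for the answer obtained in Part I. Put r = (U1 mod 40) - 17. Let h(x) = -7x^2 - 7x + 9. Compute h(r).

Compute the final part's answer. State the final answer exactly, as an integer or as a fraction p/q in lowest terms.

-495

Part I: a(3) = -2*(22) - 2*(2) - 2*(-29) = 10; iterating: a(3)=10, a(4)=-68, a(5)=72, a(6)=-28, a(7)=48, a(8)=-184, a(9)=328; answer 328
Part II: U1 = 328; r = -9; -7*(-9)^2 - 7*(-9)^1 + 9 = (-567) + (63) + (9) = -495; answer -495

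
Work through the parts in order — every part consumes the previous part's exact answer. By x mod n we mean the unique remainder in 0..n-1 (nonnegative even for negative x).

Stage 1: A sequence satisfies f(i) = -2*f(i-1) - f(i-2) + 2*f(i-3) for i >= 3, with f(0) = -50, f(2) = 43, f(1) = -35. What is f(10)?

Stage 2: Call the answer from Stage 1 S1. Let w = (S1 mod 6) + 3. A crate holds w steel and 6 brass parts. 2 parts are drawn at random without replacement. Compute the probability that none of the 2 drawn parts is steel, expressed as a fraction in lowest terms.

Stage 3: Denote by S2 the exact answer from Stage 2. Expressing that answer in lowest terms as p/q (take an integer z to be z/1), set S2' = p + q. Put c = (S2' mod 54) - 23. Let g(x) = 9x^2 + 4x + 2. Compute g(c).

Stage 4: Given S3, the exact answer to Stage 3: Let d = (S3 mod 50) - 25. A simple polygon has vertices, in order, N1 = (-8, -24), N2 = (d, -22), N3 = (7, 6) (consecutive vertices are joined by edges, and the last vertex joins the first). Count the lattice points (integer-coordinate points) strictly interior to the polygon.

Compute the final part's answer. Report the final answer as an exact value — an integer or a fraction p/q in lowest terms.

81

Stage 1: f(3) = -2*(43) - 1*(-35) + 2*(-50) = -151; iterating: f(3)=-151, f(4)=189, f(5)=-141, f(6)=-209, f(7)=937, f(8)=-1947, f(9)=2539, f(10)=-1257; answer -1257
Stage 2: S1 = -1257; w = 6; total draws C(12,2) = 66; favorable C(6,2) = 15; P = 5/22; answer 5/22
Stage 3: S2 = 5/22; threaded value p + q = 27; c = 4; 9*(4)^2 + 4*(4)^1 + 2 = (144) + (16) + (2) = 162; answer 162
Stage 4: S3 = 162; d = -13; cross terms: (-8*-22 - -13*-24)=-136, (-13*6 - 7*-22)=76, (7*-24 - -8*6)=-120; twice the area = |-180| = 180; area = 90; boundary points = 1 + 4 + 15 = 20; strictly interior points = area - boundary/2 + 1 = 81; answer 81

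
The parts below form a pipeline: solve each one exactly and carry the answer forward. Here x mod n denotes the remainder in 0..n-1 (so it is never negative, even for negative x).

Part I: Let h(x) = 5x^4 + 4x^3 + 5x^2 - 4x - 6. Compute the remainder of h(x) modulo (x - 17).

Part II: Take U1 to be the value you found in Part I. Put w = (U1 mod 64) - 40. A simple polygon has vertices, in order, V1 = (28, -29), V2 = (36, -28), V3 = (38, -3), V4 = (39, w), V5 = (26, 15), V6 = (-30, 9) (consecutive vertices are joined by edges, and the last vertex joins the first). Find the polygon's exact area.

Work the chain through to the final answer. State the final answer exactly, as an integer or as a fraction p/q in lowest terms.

1586

Part I: remainder = value at the root: 5*(17)^4 + 4*(17)^3 + 5*(17)^2 - 4*(17)^1 - 6 = (417605) + (19652) + (1445) + (-68) + (-6) = 438628; answer 438628
Part II: U1 = 438628; w = -4; cross terms: (28*-28 - 36*-29)=260, (36*-3 - 38*-28)=956, (38*-4 - 39*-3)=-35, (39*15 - 26*-4)=689, (26*9 - -30*15)=684, (-30*-29 - 28*9)=618; twice the area = |3172| = 3172; area = 1586; answer 1586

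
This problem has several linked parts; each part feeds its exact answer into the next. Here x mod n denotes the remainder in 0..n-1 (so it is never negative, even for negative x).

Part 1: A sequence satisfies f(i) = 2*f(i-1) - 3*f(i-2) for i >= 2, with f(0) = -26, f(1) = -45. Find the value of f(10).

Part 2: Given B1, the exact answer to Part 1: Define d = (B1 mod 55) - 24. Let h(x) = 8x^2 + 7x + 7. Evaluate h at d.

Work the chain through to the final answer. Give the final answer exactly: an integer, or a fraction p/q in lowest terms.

Part 1: f(2) = 2*(-45) - 3*(-26) = -12; iterating: f(2)=-12, f(3)=111, f(4)=258, f(5)=183, f(6)=-408, f(7)=-1365, f(8)=-1506, f(9)=1083, f(10)=6684; answer 6684
Part 2: B1 = 6684; d = 5; 8*(5)^2 + 7*(5)^1 + 7 = (200) + (35) + (7) = 242; answer 242

242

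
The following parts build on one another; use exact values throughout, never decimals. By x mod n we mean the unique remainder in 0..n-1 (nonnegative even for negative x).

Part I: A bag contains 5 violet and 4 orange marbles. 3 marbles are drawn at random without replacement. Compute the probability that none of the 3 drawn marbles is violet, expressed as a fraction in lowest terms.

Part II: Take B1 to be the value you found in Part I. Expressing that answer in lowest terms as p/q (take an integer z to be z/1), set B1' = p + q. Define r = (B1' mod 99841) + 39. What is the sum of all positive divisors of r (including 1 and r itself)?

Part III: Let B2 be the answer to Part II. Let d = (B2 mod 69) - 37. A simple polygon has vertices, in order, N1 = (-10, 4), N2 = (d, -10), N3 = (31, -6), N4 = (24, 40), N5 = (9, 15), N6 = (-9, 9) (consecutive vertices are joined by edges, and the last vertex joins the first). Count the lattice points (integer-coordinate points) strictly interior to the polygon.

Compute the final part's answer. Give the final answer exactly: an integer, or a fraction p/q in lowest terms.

897

Part I: total draws C(9,3) = 84; favorable C(4,3) = 4; P = 1/21; answer 1/21
Part II: B1 = 1/21; threaded value p + q = 22; r = 61; 61 is prime, so its only divisors are 1 and 61; sigma = 1 + 61 = 62; answer 62
Part III: B2 = 62; d = 25; cross terms: (-10*-10 - 25*4)=0, (25*-6 - 31*-10)=160, (31*40 - 24*-6)=1384, (24*15 - 9*40)=0, (9*9 - -9*15)=216, (-9*4 - -10*9)=54; twice the area = |1814| = 1814; area = 907; boundary points = 7 + 2 + 1 + 5 + 6 + 1 = 22; strictly interior points = area - boundary/2 + 1 = 897; answer 897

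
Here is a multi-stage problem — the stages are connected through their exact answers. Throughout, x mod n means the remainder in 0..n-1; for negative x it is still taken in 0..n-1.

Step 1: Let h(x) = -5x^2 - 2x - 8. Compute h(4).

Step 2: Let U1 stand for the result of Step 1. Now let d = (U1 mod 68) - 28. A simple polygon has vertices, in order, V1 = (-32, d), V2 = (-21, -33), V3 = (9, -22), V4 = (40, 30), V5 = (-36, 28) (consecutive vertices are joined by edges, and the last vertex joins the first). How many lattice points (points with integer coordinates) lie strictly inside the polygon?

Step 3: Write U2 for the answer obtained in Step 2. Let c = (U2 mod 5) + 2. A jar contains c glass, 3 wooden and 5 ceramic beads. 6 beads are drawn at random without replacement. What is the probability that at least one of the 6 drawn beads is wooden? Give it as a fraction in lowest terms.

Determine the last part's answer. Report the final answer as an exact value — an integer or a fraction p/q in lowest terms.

10/11

Step 1: -5*(4)^2 - 2*(4)^1 - 8 = (-80) + (-8) + (-8) = -96; answer -96
Step 2: U1 = -96; d = 12; cross terms: (-32*-33 - -21*12)=1308, (-21*-22 - 9*-33)=759, (9*30 - 40*-22)=1150, (40*28 - -36*30)=2200, (-36*12 - -32*28)=464; twice the area = |5881| = 5881; area = 5881/2; boundary points = 1 + 1 + 1 + 2 + 4 = 9; strictly interior points = area - boundary/2 + 1 = 2937; answer 2937
Step 3: U2 = 2937; c = 4; total draws C(12,6) = 924; complement C(9,6) = 84; favorable 924 - 84 = 840; P = 10/11; answer 10/11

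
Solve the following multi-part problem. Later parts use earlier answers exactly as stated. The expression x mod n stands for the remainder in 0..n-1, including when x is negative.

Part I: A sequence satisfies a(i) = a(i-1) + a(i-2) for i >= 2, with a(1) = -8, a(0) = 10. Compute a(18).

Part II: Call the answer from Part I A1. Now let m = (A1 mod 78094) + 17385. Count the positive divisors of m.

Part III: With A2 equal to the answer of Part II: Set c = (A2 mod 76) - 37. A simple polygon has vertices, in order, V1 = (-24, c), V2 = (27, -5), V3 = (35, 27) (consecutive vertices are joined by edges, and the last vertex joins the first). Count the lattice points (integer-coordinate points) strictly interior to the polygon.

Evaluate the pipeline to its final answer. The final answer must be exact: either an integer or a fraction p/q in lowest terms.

700

Part I: a(2) = 1*(-8) + 1*(10) = 2; iterating: a(2)=2, a(3)=-6, a(4)=-4, a(5)=-10, a(6)=-14, a(7)=-24, a(8)=-38, a(9)=-62, a(10)=-100, a(11)=-162, a(12)=-262, a(13)=-424, a(14)=-686, a(15)=-1110, a(16)=-1796, a(17)=-2906, a(18)=-4702; answer -4702
Part II: A1 = -4702; m = 90777; 90777 = 3 * 30259; number of divisors = (1+1) * (1+1) = 4; answer 4
Part III: A2 = 4; c = -33; cross terms: (-24*-5 - 27*-33)=1011, (27*27 - 35*-5)=904, (35*-33 - -24*27)=-507; twice the area = |1408| = 1408; area = 704; boundary points = 1 + 8 + 1 = 10; strictly interior points = area - boundary/2 + 1 = 700; answer 700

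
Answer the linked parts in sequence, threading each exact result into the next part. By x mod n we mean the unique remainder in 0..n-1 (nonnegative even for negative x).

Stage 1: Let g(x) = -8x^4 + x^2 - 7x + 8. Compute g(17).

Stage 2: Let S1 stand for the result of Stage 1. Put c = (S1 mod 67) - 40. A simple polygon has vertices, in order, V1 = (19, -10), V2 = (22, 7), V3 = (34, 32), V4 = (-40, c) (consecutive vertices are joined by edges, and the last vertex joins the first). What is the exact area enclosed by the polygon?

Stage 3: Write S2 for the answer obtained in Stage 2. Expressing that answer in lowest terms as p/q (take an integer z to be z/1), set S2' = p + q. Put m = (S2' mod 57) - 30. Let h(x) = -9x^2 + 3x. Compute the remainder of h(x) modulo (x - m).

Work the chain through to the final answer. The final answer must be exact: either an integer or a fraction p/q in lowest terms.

-930

Stage 1: -8*(17)^4 + 1*(17)^2 - 7*(17)^1 + 8 = (-668168) + (289) + (-119) + (8) = -667990; answer -667990
Stage 2: S1 = -667990; c = -40; cross terms: (19*7 - 22*-10)=353, (22*32 - 34*7)=466, (34*-40 - -40*32)=-80, (-40*-10 - 19*-40)=1160; twice the area = |1899| = 1899; area = 1899/2; answer 1899/2
Stage 3: S2 = 1899/2; threaded value p + q = 1901; m = -10; remainder = value at the root: -9*(-10)^2 + 3*(-10)^1 = (-900) + (-30) = -930; answer -930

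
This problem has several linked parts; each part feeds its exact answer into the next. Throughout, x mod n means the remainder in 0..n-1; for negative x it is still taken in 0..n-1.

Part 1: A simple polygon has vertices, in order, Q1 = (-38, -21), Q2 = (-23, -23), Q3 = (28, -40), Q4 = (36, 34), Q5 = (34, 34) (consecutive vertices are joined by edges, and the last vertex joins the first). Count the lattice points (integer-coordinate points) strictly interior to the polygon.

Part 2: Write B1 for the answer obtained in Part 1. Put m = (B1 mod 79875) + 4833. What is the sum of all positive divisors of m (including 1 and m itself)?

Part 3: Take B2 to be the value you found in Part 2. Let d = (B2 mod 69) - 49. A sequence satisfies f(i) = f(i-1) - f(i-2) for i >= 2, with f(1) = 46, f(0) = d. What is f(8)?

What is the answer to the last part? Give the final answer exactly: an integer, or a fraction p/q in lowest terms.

65

Part 1: cross terms: (-38*-23 - -23*-21)=391, (-23*-40 - 28*-23)=1564, (28*34 - 36*-40)=2392, (36*34 - 34*34)=68, (34*-21 - -38*34)=578; twice the area = |4993| = 4993; area = 4993/2; boundary points = 1 + 17 + 2 + 2 + 1 = 23; strictly interior points = area - boundary/2 + 1 = 2486; answer 2486
Part 2: B1 = 2486; m = 7319; 7319 = 13 * 563; sigma = (1 + 13) * (1 + 563) = 14 * 564 = 7896; answer 7896
Part 3: B2 = 7896; d = -19; f(2) = 1*(46) - 1*(-19) = 65; iterating: f(2)=65, f(3)=19, f(4)=-46, f(5)=-65, f(6)=-19, f(7)=46, f(8)=65; answer 65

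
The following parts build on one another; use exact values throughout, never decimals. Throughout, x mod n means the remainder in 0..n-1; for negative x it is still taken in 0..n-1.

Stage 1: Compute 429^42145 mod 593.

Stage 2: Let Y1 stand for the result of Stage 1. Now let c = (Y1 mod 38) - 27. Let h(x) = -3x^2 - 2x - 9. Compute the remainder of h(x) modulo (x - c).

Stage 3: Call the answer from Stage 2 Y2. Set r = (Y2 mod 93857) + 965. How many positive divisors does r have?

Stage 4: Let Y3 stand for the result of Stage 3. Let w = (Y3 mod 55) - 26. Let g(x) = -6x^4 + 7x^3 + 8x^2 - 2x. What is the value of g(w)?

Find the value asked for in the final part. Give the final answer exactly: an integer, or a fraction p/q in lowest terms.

Stage 1: squarings mod 593: 429^1=429, 429^2=211, 429^4=46, 429^8=337, 429^16=306, 429^32=535, 429^64=399, 429^128=277, 429^256=232, 429^512=454, 429^1024=345, 429^2048=425, 429^4096=353, 429^8192=79, 429^16384=311, 429^32768=62; 429^42145 = 429^1 * 429^32 * 429^128 * 429^1024 * 429^8192 * 429^32768 = 243 (mod 593); answer 243
Stage 2: Y1 = 243; c = -12; remainder = value at the root: -3*(-12)^2 - 2*(-12)^1 - 9 = (-432) + (24) + (-9) = -417; answer -417
Stage 3: Y2 = -417; r = 94405; 94405 = 5 * 79 * 239; number of divisors = (1+1) * (1+1) * (1+1) = 8; answer 8
Stage 4: Y3 = 8; w = -18; -6*(-18)^4 + 7*(-18)^3 + 8*(-18)^2 - 2*(-18)^1 = (-629856) + (-40824) + (2592) + (36) = -668052; answer -668052

-668052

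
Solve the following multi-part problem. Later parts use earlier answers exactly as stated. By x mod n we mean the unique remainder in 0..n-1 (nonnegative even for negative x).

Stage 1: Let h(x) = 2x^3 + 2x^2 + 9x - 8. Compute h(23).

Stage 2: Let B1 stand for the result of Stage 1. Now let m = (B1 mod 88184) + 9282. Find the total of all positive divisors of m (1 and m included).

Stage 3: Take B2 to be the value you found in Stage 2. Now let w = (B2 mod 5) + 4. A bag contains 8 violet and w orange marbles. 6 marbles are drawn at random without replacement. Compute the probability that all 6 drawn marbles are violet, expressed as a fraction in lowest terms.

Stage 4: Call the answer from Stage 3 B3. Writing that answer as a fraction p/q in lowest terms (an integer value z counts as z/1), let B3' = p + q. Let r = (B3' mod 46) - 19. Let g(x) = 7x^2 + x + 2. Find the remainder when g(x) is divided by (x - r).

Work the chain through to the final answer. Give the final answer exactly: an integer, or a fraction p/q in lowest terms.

Stage 1: 2*(23)^3 + 2*(23)^2 + 9*(23)^1 - 8 = (24334) + (1058) + (207) + (-8) = 25591; answer 25591
Stage 2: B1 = 25591; m = 34873; 34873 = 43 * 811; sigma = (1 + 43) * (1 + 811) = 44 * 812 = 35728; answer 35728
Stage 3: B2 = 35728; w = 7; total draws C(15,6) = 5005; favorable C(8,6) = 28; P = 4/715; answer 4/715
Stage 4: B3 = 4/715; threaded value p + q = 719; r = 10; remainder = value at the root: 7*(10)^2 + 1*(10)^1 + 2 = (700) + (10) + (2) = 712; answer 712

712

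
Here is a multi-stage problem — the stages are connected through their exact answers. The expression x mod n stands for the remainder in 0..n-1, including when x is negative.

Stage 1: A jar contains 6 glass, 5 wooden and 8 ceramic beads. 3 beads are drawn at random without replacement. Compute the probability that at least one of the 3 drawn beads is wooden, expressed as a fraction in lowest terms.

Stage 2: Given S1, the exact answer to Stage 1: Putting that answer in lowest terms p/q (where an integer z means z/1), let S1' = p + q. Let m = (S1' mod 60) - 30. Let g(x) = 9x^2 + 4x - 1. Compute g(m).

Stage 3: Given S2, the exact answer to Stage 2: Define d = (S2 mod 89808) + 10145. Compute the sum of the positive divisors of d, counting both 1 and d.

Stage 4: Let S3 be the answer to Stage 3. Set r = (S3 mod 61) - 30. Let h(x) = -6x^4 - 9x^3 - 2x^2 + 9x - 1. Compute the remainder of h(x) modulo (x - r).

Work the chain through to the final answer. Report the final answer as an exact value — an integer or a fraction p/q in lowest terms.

Stage 1: total draws C(19,3) = 969; complement C(14,3) = 364; favorable 969 - 364 = 605; P = 605/969; answer 605/969
Stage 2: S1 = 605/969; threaded value p + q = 1574; m = -16; 9*(-16)^2 + 4*(-16)^1 - 1 = (2304) + (-64) + (-1) = 2239; answer 2239
Stage 3: S2 = 2239; d = 12384; 12384 = 2^5 * 3^2 * 43; sigma = (1 + 2 + 4 + 8 + 16 + 32) * (1 + 3 + 9) * (1 + 43) = 63 * 13 * 44 = 36036; answer 36036
Stage 4: S3 = 36036; r = 16; remainder = value at the root: -6*(16)^4 - 9*(16)^3 - 2*(16)^2 + 9*(16)^1 - 1 = (-393216) + (-36864) + (-512) + (144) + (-1) = -430449; answer -430449

-430449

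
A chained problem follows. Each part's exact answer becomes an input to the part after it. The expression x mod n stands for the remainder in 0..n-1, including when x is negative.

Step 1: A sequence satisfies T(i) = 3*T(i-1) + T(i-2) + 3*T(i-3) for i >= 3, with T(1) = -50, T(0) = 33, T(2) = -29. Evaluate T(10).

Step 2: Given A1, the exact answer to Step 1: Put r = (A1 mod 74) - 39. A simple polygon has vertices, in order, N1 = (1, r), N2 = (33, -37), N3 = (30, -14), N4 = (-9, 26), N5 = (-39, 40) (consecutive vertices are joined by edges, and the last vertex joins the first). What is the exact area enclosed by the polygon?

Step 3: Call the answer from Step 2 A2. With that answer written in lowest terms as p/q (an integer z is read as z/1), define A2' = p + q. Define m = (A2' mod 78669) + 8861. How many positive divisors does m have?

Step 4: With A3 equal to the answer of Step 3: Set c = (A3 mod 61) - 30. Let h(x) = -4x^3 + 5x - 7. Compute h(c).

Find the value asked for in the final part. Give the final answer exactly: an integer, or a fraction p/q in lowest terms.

10899

Step 1: T(3) = 3*(-29) + 1*(-50) + 3*(33) = -38; iterating: T(3)=-38, T(4)=-293, T(5)=-1004, T(6)=-3419, T(7)=-12140, T(8)=-42851, T(9)=-150950, T(10)=-532121; answer -532121
Step 2: A1 = -532121; r = -26; cross terms: (1*-37 - 33*-26)=821, (33*-14 - 30*-37)=648, (30*26 - -9*-14)=654, (-9*40 - -39*26)=654, (-39*-26 - 1*40)=974; twice the area = |3751| = 3751; area = 3751/2; answer 3751/2
Step 3: A2 = 3751/2; threaded value p + q = 3753; m = 12614; 12614 = 2 * 7 * 17 * 53; number of divisors = (1+1) * (1+1) * (1+1) * (1+1) = 16; answer 16
Step 4: A3 = 16; c = -14; -4*(-14)^3 + 5*(-14)^1 - 7 = (10976) + (-70) + (-7) = 10899; answer 10899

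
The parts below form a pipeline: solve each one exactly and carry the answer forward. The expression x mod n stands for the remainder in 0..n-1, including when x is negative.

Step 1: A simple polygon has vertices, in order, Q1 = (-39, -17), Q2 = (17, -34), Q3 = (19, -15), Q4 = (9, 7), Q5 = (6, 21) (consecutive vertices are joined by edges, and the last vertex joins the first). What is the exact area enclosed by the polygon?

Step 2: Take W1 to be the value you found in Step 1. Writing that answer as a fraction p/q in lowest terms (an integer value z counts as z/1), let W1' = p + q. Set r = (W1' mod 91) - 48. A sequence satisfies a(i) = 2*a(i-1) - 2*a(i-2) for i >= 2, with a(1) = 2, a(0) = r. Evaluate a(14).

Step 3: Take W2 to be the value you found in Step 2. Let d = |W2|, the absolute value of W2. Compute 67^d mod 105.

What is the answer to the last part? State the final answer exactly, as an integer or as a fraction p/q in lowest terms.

Step 1: cross terms: (-39*-34 - 17*-17)=1615, (17*-15 - 19*-34)=391, (19*7 - 9*-15)=268, (9*21 - 6*7)=147, (6*-17 - -39*21)=717; twice the area = |3138| = 3138; area = 1569; answer 1569
Step 2: W1 = 1569; threaded value p + q = 1570; r = -25; a(2) = 2*(2) - 2*(-25) = 54; iterating: a(2)=54, a(3)=104, a(4)=100, a(5)=-8, a(6)=-216, a(7)=-416, a(8)=-400, a(9)=32, a(10)=864, a(11)=1664, a(12)=1600, a(13)=-128, a(14)=-3456; answer -3456
Step 3: W2 = -3456; d = 3456; squarings mod 105: 67^1=67, 67^2=79, 67^4=46, 67^8=16, 67^16=46, 67^32=16, 67^64=46, 67^128=16, 67^256=46, 67^512=16, 67^1024=46, 67^2048=16; 67^3456 = 67^128 * 67^256 * 67^1024 * 67^2048 = 1 (mod 105); answer 1

1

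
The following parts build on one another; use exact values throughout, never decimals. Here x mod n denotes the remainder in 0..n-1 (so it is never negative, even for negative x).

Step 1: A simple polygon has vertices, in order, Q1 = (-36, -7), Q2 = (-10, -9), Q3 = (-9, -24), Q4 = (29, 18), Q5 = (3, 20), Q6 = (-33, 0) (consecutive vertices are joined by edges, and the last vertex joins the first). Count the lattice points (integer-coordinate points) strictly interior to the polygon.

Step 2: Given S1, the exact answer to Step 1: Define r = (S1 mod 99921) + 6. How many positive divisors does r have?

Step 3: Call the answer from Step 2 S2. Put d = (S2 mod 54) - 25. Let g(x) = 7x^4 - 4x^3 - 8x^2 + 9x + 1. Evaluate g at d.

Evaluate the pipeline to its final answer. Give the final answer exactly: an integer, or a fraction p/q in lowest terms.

936625

Step 1: cross terms: (-36*-9 - -10*-7)=254, (-10*-24 - -9*-9)=159, (-9*18 - 29*-24)=534, (29*20 - 3*18)=526, (3*0 - -33*20)=660, (-33*-7 - -36*0)=231; twice the area = |2364| = 2364; area = 1182; boundary points = 2 + 1 + 2 + 2 + 4 + 1 = 12; strictly interior points = area - boundary/2 + 1 = 1177; answer 1177
Step 2: S1 = 1177; r = 1183; 1183 = 7 * 13^2; number of divisors = (1+1) * (2+1) = 6; answer 6
Step 3: S2 = 6; d = -19; 7*(-19)^4 - 4*(-19)^3 - 8*(-19)^2 + 9*(-19)^1 + 1 = (912247) + (27436) + (-2888) + (-171) + (1) = 936625; answer 936625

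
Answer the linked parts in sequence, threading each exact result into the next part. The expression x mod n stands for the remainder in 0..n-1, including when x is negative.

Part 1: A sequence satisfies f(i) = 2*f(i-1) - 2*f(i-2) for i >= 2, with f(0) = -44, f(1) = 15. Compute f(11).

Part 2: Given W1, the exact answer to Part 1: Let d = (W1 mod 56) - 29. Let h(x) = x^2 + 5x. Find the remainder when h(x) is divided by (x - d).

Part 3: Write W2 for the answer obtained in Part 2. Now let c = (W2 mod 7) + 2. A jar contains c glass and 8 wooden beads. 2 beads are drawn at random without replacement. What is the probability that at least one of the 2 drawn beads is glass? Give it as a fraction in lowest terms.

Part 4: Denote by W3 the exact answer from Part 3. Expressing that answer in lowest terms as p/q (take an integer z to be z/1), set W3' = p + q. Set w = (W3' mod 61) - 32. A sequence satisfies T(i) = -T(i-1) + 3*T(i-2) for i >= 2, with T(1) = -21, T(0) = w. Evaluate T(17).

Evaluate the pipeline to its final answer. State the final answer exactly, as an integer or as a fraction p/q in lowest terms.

Part 1: f(2) = 2*(15) - 2*(-44) = 118; iterating: f(2)=118, f(3)=206, f(4)=176, f(5)=-60, f(6)=-472, f(7)=-824, f(8)=-704, f(9)=240, f(10)=1888, f(11)=3296; answer 3296
Part 2: W1 = 3296; d = 19; remainder = value at the root: 1*(19)^2 + 5*(19)^1 = (361) + (95) = 456; answer 456
Part 3: W2 = 456; c = 3; total draws C(11,2) = 55; complement C(8,2) = 28; favorable 55 - 28 = 27; P = 27/55; answer 27/55
Part 4: W3 = 27/55; threaded value p + q = 82; w = -11; T(2) = -1*(-21) + 3*(-11) = -12; iterating: T(2)=-12, T(3)=-51, T(4)=15, T(5)=-168, T(6)=213, T(7)=-717, T(8)=1356, T(9)=-3507, T(10)=7575, T(11)=-18096, T(12)=40821, T(13)=-95109, T(14)=217572, T(15)=-502899, T(16)=1155615, T(17)=-2664312; answer -2664312

-2664312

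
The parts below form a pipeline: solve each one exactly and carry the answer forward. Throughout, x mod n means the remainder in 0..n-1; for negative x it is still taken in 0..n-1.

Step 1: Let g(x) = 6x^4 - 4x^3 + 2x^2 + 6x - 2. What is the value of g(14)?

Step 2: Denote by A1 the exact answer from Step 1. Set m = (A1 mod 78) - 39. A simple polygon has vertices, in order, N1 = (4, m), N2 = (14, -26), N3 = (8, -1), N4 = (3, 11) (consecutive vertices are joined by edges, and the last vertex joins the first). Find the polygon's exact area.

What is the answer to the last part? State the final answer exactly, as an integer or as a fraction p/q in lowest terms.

Step 1: 6*(14)^4 - 4*(14)^3 + 2*(14)^2 + 6*(14)^1 - 2 = (230496) + (-10976) + (392) + (84) + (-2) = 219994; answer 219994
Step 2: A1 = 219994; m = -5; cross terms: (4*-26 - 14*-5)=-34, (14*-1 - 8*-26)=194, (8*11 - 3*-1)=91, (3*-5 - 4*11)=-59; twice the area = |192| = 192; area = 96; answer 96

96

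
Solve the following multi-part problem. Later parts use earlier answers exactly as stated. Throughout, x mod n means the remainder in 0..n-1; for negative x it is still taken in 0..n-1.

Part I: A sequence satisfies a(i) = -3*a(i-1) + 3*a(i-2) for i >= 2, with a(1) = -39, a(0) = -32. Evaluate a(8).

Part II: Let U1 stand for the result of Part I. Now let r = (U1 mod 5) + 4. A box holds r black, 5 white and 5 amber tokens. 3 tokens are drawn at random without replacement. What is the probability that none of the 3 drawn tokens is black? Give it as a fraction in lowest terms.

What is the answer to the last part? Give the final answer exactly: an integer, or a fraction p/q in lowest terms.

3/17

Part I: a(2) = -3*(-39) + 3*(-32) = 21; iterating: a(2)=21, a(3)=-180, a(4)=603, a(5)=-2349, a(6)=8856, a(7)=-33615, a(8)=127413; answer 127413
Part II: U1 = 127413; r = 7; total draws C(17,3) = 680; favorable C(10,3) = 120; P = 3/17; answer 3/17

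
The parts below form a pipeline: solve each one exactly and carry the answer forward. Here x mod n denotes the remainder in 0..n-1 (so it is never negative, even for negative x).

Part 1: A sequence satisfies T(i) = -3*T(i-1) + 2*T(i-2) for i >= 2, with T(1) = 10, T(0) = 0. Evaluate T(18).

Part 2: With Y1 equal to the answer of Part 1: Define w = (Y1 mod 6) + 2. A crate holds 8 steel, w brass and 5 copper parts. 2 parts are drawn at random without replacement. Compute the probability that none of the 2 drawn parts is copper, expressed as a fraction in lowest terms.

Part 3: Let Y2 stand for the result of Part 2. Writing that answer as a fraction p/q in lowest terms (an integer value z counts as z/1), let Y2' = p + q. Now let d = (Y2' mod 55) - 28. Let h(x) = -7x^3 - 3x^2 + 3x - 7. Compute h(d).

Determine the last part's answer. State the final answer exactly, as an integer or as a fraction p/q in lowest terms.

Part 1: T(2) = -3*(10) + 2*(0) = -30; iterating: T(2)=-30, T(3)=110, T(4)=-390, T(5)=1390, T(6)=-4950, T(7)=17630, T(8)=-62790, T(9)=223630, T(10)=-796470, T(11)=2836670, T(12)=-10102950, T(13)=35982190, T(14)=-128152470, T(15)=456421790, T(16)=-1625570310, T(17)=5789554510, T(18)=-20619804150; answer -20619804150
Part 2: Y1 = -20619804150; w = 2; total draws C(15,2) = 105; favorable C(10,2) = 45; P = 3/7; answer 3/7
Part 3: Y2 = 3/7; threaded value p + q = 10; d = -18; -7*(-18)^3 - 3*(-18)^2 + 3*(-18)^1 - 7 = (40824) + (-972) + (-54) + (-7) = 39791; answer 39791

39791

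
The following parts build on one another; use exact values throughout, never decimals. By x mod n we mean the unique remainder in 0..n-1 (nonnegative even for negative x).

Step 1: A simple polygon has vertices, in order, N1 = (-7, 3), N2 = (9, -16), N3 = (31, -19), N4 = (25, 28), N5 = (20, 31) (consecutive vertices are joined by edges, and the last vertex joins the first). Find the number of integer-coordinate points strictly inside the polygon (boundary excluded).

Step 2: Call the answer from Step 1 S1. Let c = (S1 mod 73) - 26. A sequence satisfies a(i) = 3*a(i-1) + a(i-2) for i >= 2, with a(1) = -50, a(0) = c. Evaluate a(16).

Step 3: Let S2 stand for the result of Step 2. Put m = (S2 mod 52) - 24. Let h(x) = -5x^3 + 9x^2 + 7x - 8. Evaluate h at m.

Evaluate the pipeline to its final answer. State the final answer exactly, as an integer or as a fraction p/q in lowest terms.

-722

Step 1: cross terms: (-7*-16 - 9*3)=85, (9*-19 - 31*-16)=325, (31*28 - 25*-19)=1343, (25*31 - 20*28)=215, (20*3 - -7*31)=277; twice the area = |2245| = 2245; area = 2245/2; boundary points = 1 + 1 + 1 + 1 + 1 = 5; strictly interior points = area - boundary/2 + 1 = 1121; answer 1121
Step 2: S1 = 1121; c = 0; a(2) = 3*(-50) + 1*(0) = -150; iterating: a(2)=-150, a(3)=-500, a(4)=-1650, a(5)=-5450, a(6)=-18000, a(7)=-59450, a(8)=-196350, a(9)=-648500, a(10)=-2141850, a(11)=-7074050, a(12)=-23364000, a(13)=-77166050, a(14)=-254862150, a(15)=-841752500, a(16)=-2780119650; answer -2780119650
Step 3: S2 = -2780119650; m = 6; -5*(6)^3 + 9*(6)^2 + 7*(6)^1 - 8 = (-1080) + (324) + (42) + (-8) = -722; answer -722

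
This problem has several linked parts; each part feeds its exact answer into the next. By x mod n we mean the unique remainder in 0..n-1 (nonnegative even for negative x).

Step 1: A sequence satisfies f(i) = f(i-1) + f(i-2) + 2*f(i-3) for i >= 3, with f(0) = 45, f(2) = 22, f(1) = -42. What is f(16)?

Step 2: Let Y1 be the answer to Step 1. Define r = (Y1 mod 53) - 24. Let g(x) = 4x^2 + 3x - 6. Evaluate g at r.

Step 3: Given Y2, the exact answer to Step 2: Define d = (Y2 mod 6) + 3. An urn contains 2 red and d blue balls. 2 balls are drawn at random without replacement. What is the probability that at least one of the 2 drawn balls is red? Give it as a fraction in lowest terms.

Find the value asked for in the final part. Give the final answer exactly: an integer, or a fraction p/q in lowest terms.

Step 1: f(3) = 1*(22) + 1*(-42) + 2*(45) = 70; iterating: f(3)=70, f(4)=8, f(5)=122, f(6)=270, f(7)=408, f(8)=922, f(9)=1870, f(10)=3608, f(11)=7322, f(12)=14670, f(13)=29208, f(14)=58522, f(15)=117070, f(16)=234008; answer 234008
Step 2: Y1 = 234008; r = -11; 4*(-11)^2 + 3*(-11)^1 - 6 = (484) + (-33) + (-6) = 445; answer 445
Step 3: Y2 = 445; d = 4; total draws C(6,2) = 15; complement C(4,2) = 6; favorable 15 - 6 = 9; P = 3/5; answer 3/5

3/5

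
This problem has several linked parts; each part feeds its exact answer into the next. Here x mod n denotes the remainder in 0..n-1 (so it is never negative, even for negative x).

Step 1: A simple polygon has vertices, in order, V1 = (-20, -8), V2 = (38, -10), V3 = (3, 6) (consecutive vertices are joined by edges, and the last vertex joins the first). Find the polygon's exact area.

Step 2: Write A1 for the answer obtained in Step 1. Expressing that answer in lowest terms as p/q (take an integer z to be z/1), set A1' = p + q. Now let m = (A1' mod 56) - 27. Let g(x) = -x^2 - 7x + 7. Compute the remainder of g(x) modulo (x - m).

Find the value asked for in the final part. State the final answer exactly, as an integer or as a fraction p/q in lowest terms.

Step 1: cross terms: (-20*-10 - 38*-8)=504, (38*6 - 3*-10)=258, (3*-8 - -20*6)=96; twice the area = |858| = 858; area = 429; answer 429
Step 2: A1 = 429; threaded value p + q = 430; m = 11; remainder = value at the root: -1*(11)^2 - 7*(11)^1 + 7 = (-121) + (-77) + (7) = -191; answer -191

-191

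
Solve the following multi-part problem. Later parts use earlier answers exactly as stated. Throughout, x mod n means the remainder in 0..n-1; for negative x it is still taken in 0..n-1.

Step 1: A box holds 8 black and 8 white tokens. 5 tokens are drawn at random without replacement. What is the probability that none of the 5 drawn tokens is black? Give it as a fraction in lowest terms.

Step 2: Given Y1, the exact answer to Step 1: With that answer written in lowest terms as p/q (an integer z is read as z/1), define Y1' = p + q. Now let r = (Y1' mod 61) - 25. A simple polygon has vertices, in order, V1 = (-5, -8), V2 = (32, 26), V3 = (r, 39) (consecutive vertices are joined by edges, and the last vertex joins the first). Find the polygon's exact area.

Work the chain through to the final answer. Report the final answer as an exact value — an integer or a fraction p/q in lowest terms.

Step 1: total draws C(16,5) = 4368; favorable C(8,5) = 56; P = 1/78; answer 1/78
Step 2: Y1 = 1/78; threaded value p + q = 79; r = -7; cross terms: (-5*26 - 32*-8)=126, (32*39 - -7*26)=1430, (-7*-8 - -5*39)=251; twice the area = |1807| = 1807; area = 1807/2; answer 1807/2

1807/2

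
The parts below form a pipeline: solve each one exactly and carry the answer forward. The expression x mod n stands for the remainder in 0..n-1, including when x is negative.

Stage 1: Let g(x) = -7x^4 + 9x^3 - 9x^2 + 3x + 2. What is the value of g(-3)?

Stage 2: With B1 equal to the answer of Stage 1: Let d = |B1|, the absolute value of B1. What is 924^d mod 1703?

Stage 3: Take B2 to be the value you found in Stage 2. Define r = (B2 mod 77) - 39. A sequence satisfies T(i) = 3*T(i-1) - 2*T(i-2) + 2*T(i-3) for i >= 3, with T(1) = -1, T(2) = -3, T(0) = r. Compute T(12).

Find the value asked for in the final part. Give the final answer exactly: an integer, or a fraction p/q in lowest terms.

218675

Stage 1: -7*(-3)^4 + 9*(-3)^3 - 9*(-3)^2 + 3*(-3)^1 + 2 = (-567) + (-243) + (-81) + (-9) + (2) = -898; answer -898
Stage 2: B1 = -898; d = 898; squarings mod 1703: 924^1=924, 924^2=573, 924^4=1353, 924^8=1587, 924^16=1535, 924^32=976, 924^64=599, 924^128=1171, 924^256=326, 924^512=690; 924^898 = 924^2 * 924^128 * 924^256 * 924^512 = 144 (mod 1703); answer 144
Stage 3: B2 = 144; r = 28; T(3) = 3*(-3) - 2*(-1) + 2*(28) = 49; iterating: T(3)=49, T(4)=151, T(5)=349, T(6)=843, T(7)=2133, T(8)=5411, T(9)=13653, T(10)=34403, T(11)=86725, T(12)=218675; answer 218675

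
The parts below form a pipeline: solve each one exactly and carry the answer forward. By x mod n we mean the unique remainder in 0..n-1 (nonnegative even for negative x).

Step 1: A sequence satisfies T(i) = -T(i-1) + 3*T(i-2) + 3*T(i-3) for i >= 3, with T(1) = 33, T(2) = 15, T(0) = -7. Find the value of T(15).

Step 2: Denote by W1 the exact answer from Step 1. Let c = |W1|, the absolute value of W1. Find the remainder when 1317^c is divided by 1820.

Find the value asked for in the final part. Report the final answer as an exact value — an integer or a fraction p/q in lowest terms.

Step 1: T(3) = -1*(15) + 3*(33) + 3*(-7) = 63; iterating: T(3)=63, T(4)=81, T(5)=153, T(6)=279, T(7)=423, T(8)=873, T(9)=1233, T(10)=2655, T(11)=3663, T(12)=8001, T(13)=10953, T(14)=24039, T(15)=32823; answer 32823
Step 2: W1 = 32823; c = 32823; squarings mod 1820: 1317^1=1317, 1317^2=29, 1317^4=841, 1317^8=1121, 1317^16=841, 1317^32=1121, 1317^64=841, 1317^128=1121, 1317^256=841, 1317^512=1121, 1317^1024=841, 1317^2048=1121, 1317^4096=841, 1317^8192=1121, 1317^16384=841, 1317^32768=1121; 1317^32823 = 1317^1 * 1317^2 * 1317^4 * 1317^16 * 1317^32 * 1317^32768 = 1793 (mod 1820); answer 1793

1793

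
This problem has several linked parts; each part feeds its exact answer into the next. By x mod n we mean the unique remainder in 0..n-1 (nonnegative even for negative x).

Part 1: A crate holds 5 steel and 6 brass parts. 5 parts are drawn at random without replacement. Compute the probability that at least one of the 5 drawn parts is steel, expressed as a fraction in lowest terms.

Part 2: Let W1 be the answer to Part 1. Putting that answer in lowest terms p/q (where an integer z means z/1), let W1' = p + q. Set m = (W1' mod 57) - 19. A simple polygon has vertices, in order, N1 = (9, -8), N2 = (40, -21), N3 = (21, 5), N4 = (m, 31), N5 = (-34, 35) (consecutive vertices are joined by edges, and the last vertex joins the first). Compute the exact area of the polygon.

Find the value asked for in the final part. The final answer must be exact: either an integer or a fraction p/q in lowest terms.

1517

Part 1: total draws C(11,5) = 462; complement C(6,5) = 6; favorable 462 - 6 = 456; P = 76/77; answer 76/77
Part 2: W1 = 76/77; threaded value p + q = 153; m = 20; cross terms: (9*-21 - 40*-8)=131, (40*5 - 21*-21)=641, (21*31 - 20*5)=551, (20*35 - -34*31)=1754, (-34*-8 - 9*35)=-43; twice the area = |3034| = 3034; area = 1517; answer 1517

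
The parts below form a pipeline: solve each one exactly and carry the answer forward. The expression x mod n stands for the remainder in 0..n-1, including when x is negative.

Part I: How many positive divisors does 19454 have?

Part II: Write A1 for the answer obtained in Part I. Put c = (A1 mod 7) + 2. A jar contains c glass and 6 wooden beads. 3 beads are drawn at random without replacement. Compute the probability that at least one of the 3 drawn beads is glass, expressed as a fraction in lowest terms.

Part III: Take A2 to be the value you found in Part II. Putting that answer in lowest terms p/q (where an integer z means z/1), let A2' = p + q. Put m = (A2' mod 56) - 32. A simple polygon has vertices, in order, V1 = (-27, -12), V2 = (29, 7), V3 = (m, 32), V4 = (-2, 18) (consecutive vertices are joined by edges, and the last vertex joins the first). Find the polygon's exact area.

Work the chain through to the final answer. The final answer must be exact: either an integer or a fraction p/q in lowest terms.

Part I: 19454 = 2 * 71 * 137; number of divisors = (1+1) * (1+1) * (1+1) = 8; answer 8
Part II: A1 = 8; c = 3; total draws C(9,3) = 84; complement C(6,3) = 20; favorable 84 - 20 = 64; P = 16/21; answer 16/21
Part III: A2 = 16/21; threaded value p + q = 37; m = 5; cross terms: (-27*7 - 29*-12)=159, (29*32 - 5*7)=893, (5*18 - -2*32)=154, (-2*-12 - -27*18)=510; twice the area = |1716| = 1716; area = 858; answer 858

858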